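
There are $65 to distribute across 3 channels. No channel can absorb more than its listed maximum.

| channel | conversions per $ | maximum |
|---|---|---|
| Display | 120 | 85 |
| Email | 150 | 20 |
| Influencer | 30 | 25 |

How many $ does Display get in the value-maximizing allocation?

45

Order the channels by conversions per $: Email 150 > Display 120 > Influencer 30.
Email: +20 to 20 (cap) ; 45 left.
Display: +45 (room for 85) → 45. Pool exhausted.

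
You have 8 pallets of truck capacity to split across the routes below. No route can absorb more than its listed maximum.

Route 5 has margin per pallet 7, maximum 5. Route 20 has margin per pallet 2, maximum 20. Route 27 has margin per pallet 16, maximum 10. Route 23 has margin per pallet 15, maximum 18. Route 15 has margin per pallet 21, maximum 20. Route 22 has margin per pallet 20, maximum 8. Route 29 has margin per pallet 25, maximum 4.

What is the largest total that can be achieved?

184

Rank by margin per pallet: Route 29 25 > Route 15 21 > Route 22 20 > Route 27 16 > Route 23 15 > Route 5 7 > Route 20 2.
Route 29 takes 4 to reach its cap of 4 ; 4 left.
Route 15: +4 (room for 20) → 4. Pool exhausted.
Total = 21×4 + 25×4 = 184.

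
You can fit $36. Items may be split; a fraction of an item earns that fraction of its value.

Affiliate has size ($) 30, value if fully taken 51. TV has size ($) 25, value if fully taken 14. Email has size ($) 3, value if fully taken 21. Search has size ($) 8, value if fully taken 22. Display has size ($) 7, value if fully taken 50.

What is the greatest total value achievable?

Best value per unit of size first: Display 50/7≈7.14, Email 21/3≈7, Search 22/8≈2.75, Affiliate 51/30≈1.7, TV 14/25≈0.56.
All 7 $ of Display fit (value 50) → 29 remain.
Email: take in full, 3 $ for value 21 → 26 left.
Search: take in full, 8 $ for value 22 → 18 left.
Fill the last 18 $ with part of Affiliate: 18/30 of it earns 30.6.
Total value = 123.6.

123.6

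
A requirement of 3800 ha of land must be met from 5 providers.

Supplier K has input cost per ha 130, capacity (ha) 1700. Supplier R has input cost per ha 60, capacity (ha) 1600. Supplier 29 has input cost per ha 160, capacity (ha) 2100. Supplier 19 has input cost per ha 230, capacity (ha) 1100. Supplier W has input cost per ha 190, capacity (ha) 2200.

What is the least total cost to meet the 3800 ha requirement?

Cheapest first:
Supplier R at 60: take all 1600 ha ; 2200 still needed.
Supplier K (130): use full 1700 ; 500 ha to go.
Take 500 from Supplier 29 at 160 to finish.
Supplier W, Supplier 19: unused.
Cost = 1600×60 + 1700×130 + 500×160 = 397000.

397000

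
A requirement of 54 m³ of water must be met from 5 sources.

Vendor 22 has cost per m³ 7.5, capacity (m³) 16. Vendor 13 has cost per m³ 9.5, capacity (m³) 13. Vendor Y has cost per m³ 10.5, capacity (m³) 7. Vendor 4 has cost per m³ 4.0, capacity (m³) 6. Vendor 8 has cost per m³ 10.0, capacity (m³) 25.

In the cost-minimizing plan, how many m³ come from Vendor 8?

19

Use sources in increasing cost order.
Take 6 from Vendor 4 at 4.0 ; need 48 more.
Take 16 from Vendor 22 at 7.5 ; need 32 more.
Vendor 13 (9.5): use full 13 ; 19 m³ to go.
Vendor 8 (10.0): take the remaining 19 ; done.
Vendor Y: unused.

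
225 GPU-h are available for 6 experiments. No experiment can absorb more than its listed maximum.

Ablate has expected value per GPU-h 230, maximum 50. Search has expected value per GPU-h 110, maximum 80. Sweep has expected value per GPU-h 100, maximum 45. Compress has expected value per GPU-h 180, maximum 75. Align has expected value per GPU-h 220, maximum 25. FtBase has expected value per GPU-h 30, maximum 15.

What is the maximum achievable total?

38750

Order the experiments by expected value per GPU-h: Ablate 230 > Align 220 > Compress 180 > Search 110 > Sweep 100 > FtBase 30.
Ablate takes 50 to reach its cap of 50 ; 175 left.
Align takes 25 to reach its cap of 25 ; 150 left.
Compress takes 75 to reach its cap of 75 ; 75 left.
Search has room for 80 but only 75 remain, so it gets 75.
Total = 230×50 + 110×75 + 180×75 + 220×25 = 38750.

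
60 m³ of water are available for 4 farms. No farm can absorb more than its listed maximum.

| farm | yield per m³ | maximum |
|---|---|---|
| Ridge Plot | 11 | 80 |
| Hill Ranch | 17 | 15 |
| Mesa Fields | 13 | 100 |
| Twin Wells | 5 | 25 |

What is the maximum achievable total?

Highest yield per m³ first: Hill Ranch 17 > Mesa Fields 13 > Ridge Plot 11 > Twin Wells 5.
Give Hill Ranch 15 to hit its cap of 15 ; 45 left.
Mesa Fields has room for 100 but only 45 remain, so it gets 45.
Total = 17×15 + 13×45 = 840.

840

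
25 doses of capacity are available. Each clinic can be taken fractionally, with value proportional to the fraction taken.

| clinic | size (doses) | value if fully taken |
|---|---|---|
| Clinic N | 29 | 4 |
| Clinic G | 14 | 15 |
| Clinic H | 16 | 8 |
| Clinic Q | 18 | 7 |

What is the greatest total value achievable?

20.5

Best value per unit of size first: Clinic G 15/14≈1.07, Clinic H 8/16≈0.5, Clinic Q 7/18≈0.389, Clinic N 4/29≈0.138.
All 14 doses of Clinic G fit (value 15) — 11 remain.
Only 11 doses remain; take 11/16 of Clinic H for value 8×11/16 = 5.5.
Total value = 20.5.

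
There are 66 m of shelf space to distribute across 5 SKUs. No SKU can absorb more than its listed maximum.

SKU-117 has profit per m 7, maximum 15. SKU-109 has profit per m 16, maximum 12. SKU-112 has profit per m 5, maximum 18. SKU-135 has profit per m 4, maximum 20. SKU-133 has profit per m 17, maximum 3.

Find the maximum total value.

510

Order the SKUs by profit per m: SKU-133 17 > SKU-109 16 > SKU-117 7 > SKU-112 5 > SKU-135 4.
SKU-133: +3 to 3 (cap) ; 63 left.
SKU-109: +12 to 12 (cap) ; 51 left.
Give SKU-117 15 to hit its cap of 15 ; 36 left.
Give SKU-112 18 to hit its cap of 18 ; 18 left.
SKU-135 has room for 20 but only 18 remain, so it gets 18.
Total = 7×15 + 16×12 + 5×18 + 4×18 + 17×3 = 510.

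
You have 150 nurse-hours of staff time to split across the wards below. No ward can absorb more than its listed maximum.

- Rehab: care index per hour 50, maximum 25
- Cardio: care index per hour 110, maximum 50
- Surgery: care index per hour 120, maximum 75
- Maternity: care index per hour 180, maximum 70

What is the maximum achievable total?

Order the wards by care index per hour: Maternity 180 > Surgery 120 > Cardio 110 > Rehab 50.
Give Maternity 70 to hit its cap of 70 — 80 left.
Give Surgery 75 to hit its cap of 75 — 5 left.
Cardio has room for 50 but only 5 remain, so it gets 5.
Total = 110×5 + 120×75 + 180×70 = 22150.

22150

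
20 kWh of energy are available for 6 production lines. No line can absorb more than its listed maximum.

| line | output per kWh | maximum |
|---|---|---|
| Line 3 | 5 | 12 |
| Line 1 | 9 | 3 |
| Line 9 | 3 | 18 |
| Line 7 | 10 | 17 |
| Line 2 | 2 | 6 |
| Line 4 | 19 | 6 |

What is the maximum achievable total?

Highest output per kWh first: Line 4 19 > Line 7 10 > Line 1 9 > Line 3 5 > Line 9 3 > Line 2 2.
Line 4 takes 6 to reach its cap of 6 → 14 left.
Only 14 left; Line 7 takes them to reach 14.
Total = 10×14 + 19×6 = 254.

254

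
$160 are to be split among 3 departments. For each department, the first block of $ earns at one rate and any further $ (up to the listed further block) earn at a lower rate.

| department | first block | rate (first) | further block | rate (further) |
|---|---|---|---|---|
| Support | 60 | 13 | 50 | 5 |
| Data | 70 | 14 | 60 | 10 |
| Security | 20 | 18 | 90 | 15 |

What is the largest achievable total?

Treat each block as its own option and order by rate: Security/tier1 18 > Security/tier2 15 > Data/tier1 14 > Support/tier1 13 > Data/tier2 10 > Support/tier2 5.
Security tier1 at 18: fill all 20 → 140 left.
Fill Security tier2 block (90 at 15) → 50 left.
Data tier1 at 14: only 50 left, fill 50.
Total = 18×20 + 15×90 + 14×50 = 2410.

2410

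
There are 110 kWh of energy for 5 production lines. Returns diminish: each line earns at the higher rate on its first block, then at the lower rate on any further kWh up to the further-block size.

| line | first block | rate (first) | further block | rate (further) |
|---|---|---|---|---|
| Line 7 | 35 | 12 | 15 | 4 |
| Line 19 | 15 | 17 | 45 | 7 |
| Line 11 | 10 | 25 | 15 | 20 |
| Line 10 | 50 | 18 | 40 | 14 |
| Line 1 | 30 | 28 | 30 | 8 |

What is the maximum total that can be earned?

2375

Treat each block as its own option and order by rate: Line 1/first 28 > Line 11/first 25 > Line 11/second 20 > Line 10/first 18 > Line 19/first 17 > Line 10/second 14 > Line 7/first 12 > Line 1/second 8 > Line 19/second 7 > Line 7/second 4.
Line 1 first at 28: fill all 30 ; 80 left.
Line 11/first (25): +10 ; 70 left.
Line 11/second (20): +15 ; 55 left.
Line 10 first at 18: fill all 50 ; 5 left.
5 remain; put them into Line 19 first at 17.
Total = 28×30 + 25×10 + 20×15 + 18×50 + 17×5 = 2375.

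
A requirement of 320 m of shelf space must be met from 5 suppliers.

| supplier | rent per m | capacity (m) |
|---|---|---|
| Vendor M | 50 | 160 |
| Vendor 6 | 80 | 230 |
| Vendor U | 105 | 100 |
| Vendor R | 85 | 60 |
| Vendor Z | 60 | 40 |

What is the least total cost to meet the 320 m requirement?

20000

Cheapest first:
Vendor M (50): use full 160 → 160 m to go.
Vendor Z at 60: take all 40 m → 120 still needed.
Vendor 6 (80): take the remaining 120 → done.
Vendor R, Vendor U: unused.
Cost = 160×50 + 40×60 + 120×80 = 20000.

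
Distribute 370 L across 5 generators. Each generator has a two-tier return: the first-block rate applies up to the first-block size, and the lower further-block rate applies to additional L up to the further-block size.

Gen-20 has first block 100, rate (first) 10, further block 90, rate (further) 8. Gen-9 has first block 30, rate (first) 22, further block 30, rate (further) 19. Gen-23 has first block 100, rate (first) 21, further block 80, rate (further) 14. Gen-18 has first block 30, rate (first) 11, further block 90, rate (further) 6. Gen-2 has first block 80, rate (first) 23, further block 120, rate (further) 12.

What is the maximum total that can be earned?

6890

Rank every tier by rate: Gen-2/first 23 > Gen-9/first 22 > Gen-23/first 21 > Gen-9/second 19 > Gen-23/second 14 > Gen-2/second 12 > Gen-18/first 11 > Gen-20/first 10 > Gen-20/second 8 > Gen-18/second 6.
Fill Gen-2 first block (80 at 23) ; 290 left.
Fill Gen-9 first block (30 at 22) ; 260 left.
Gen-23 first at 21: fill all 100 ; 160 left.
Gen-9 second at 19: fill all 30 ; 130 left.
Fill Gen-23 second block (80 at 14) ; 50 left.
Gen-2 second at 12: only 50 left, fill 50.
Total = 23×80 + 22×30 + 21×100 + 19×30 + 14×80 + 12×50 = 6890.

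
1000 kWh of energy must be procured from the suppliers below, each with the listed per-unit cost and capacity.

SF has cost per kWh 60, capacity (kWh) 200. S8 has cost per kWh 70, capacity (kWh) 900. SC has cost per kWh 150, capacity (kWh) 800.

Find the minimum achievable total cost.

68000

Cheapest first:
Take 200 from SF at 60 → need 800 more.
Take 800 from S8 at 70 to finish.
SC: unused.
Cost = 200×60 + 800×70 = 68000.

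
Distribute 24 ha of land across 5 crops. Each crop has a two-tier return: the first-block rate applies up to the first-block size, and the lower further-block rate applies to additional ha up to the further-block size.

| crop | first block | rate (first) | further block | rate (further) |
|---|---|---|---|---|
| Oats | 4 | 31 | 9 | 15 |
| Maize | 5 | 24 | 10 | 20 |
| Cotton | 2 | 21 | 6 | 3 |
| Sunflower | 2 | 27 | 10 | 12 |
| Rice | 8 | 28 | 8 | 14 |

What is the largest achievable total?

624

Order all 10 blocks by rate: Oats/T1 31 > Rice/T1 28 > Sunflower/T1 27 > Maize/T1 24 > Cotton/T1 21 > Maize/T2 20 > Oats/T2 15 > Rice/T2 14 > Sunflower/T2 12 > Cotton/T2 3.
Oats T1 at 31: fill all 4 ; 20 left.
Rice/T1 (28): +8 ; 12 left.
Fill Sunflower T1 block (2 at 27) ; 10 left.
Maize T1 at 24: fill all 5 ; 5 left.
Cotton T1 at 21: fill all 2 ; 3 left.
Maize T2 at 20: only 3 left, fill 3.
Total = 31×4 + 28×8 + 27×2 + 24×5 + 21×2 + 20×3 = 624.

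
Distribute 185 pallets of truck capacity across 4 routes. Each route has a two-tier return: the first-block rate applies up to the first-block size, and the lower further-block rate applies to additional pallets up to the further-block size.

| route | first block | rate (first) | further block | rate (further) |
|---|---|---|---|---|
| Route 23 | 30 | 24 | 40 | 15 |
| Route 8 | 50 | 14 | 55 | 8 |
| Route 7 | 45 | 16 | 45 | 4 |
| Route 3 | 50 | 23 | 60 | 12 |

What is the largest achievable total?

Rank every tier by rate: Route 23/first 24 > Route 3/first 23 > Route 7/first 16 > Route 23/second 15 > Route 8/first 14 > Route 3/second 12 > Route 8/second 8 > Route 7/second 4.
Route 23 first at 24: fill all 30 → 155 left.
Route 3 first at 23: fill all 50 → 105 left.
Route 7/first (16): +45 → 60 left.
Route 23 second at 15: fill all 40 → 20 left.
Route 8 first at 14: only 20 left, fill 20.
Total = 24×30 + 23×50 + 16×45 + 15×40 + 14×20 = 3470.

3470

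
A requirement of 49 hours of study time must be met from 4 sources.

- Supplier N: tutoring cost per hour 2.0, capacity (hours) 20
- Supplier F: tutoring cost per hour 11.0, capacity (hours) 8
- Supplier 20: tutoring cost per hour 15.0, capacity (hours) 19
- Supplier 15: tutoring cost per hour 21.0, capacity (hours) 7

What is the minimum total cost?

Cheapest first:
Take 20 from Supplier N at 2.0 — need 29 more.
Take 8 from Supplier F at 11.0 — need 21 more.
Take 19 from Supplier 20 at 15.0 — need 2 more.
Take 2 from Supplier 15 at 21.0 to finish.
Cost = 20×2.0 + 8×11.0 + 19×15.0 + 2×21.0 = 455.

455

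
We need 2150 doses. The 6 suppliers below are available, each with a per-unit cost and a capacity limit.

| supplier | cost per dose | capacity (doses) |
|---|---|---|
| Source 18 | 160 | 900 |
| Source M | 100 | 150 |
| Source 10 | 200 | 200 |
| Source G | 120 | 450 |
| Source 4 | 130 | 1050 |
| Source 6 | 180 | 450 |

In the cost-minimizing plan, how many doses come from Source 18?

500

Use suppliers in increasing cost order.
Source M (100): use full 150 → 2000 doses to go.
Source G (120): use full 450 → 1550 doses to go.
Take 1050 from Source 4 at 130 → need 500 more.
Take 500 from Source 18 at 160 to finish.
Source 6, Source 10: unused.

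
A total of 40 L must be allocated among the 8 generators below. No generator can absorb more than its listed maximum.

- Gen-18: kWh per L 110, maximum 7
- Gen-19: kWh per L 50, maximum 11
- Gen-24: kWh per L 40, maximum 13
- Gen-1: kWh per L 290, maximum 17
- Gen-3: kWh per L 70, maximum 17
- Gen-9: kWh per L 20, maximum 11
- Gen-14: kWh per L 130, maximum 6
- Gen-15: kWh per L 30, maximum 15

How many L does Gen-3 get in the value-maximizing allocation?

10

Rank by kWh per L: Gen-1 290 > Gen-14 130 > Gen-18 110 > Gen-3 70 > Gen-19 50 > Gen-24 40 > Gen-15 30 > Gen-9 20.
Give Gen-1 17 to hit its cap of 17 → 23 left.
Gen-14: +6 to 6 (cap) → 17 left.
Gen-18 takes 7 to reach its cap of 7 → 10 left.
Only 10 left; Gen-3 takes them to reach 10.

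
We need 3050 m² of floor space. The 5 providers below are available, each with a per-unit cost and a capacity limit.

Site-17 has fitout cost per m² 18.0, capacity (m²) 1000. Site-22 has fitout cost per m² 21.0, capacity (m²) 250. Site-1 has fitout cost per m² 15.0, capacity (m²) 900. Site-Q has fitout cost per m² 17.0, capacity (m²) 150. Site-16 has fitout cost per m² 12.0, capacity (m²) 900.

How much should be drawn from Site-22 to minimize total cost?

Fill from the cheapest provider first.
Site-16 (12.0): use full 900 → 2150 m² to go.
Site-1 (15.0): use full 900 → 1250 m² to go.
Take 150 from Site-Q at 17.0 → need 1100 more.
Site-17 at 18.0: take all 1000 m² → 100 still needed.
Site-22 (21.0): take the remaining 100 → done.

100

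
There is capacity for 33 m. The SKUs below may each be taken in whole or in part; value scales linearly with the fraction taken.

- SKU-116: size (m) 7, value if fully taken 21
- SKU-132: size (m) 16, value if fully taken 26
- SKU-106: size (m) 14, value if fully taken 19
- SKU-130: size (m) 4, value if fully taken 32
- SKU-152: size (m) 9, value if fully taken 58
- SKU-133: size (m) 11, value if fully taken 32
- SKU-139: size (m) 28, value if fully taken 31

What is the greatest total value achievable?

Best value per unit of size first: SKU-130 32/4≈8, SKU-152 58/9≈6.44, SKU-116 21/7≈3, SKU-133 32/11≈2.91, SKU-132 26/16≈1.62, SKU-106 19/14≈1.36, SKU-139 31/28≈1.11.
Take all of SKU-130 (4 m, value 32) ; 29 m left.
Take all of SKU-152 (9 m, value 58) ; 20 m left.
SKU-116: take in full, 7 m for value 21 ; 13 left.
SKU-133: take in full, 11 m for value 32 ; 2 left.
Fill the last 2 m with part of SKU-132: 2/16 of it earns 3.25.
Total value = 146.25.

146.25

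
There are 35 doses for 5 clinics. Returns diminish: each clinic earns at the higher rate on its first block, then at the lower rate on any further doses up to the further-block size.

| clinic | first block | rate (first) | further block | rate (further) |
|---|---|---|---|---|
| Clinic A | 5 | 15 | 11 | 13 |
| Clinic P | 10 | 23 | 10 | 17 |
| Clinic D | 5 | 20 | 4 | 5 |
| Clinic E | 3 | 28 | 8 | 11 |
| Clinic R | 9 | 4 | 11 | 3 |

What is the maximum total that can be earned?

685

Treat each block as its own option and order by rate: Clinic E/first 28 > Clinic P/first 23 > Clinic D/first 20 > Clinic P/second 17 > Clinic A/first 15 > Clinic A/second 13 > Clinic E/second 11 > Clinic D/second 5 > Clinic R/first 4 > Clinic R/second 3.
Fill Clinic E first block (3 at 28) — 32 left.
Clinic P/first (23): +10 — 22 left.
Fill Clinic D first block (5 at 20) — 17 left.
Fill Clinic P second block (10 at 17) — 7 left.
Clinic A/first (15): +5 — 2 left.
Clinic A/second: +2 of 11 at 13; pool empty.
Total = 28×3 + 23×10 + 20×5 + 17×10 + 15×5 + 13×2 = 685.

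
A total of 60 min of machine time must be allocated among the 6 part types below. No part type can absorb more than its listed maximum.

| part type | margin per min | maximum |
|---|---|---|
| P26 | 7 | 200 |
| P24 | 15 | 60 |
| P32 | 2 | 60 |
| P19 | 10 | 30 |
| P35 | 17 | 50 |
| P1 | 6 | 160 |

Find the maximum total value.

1000

Highest margin per min first: P35 17 > P24 15 > P19 10 > P26 7 > P1 6 > P32 2.
P35 takes 50 to reach its cap of 50 ; 10 left.
P24 has room for 60 but only 10 remain, so it gets 10.
Total = 15×10 + 17×50 = 1000.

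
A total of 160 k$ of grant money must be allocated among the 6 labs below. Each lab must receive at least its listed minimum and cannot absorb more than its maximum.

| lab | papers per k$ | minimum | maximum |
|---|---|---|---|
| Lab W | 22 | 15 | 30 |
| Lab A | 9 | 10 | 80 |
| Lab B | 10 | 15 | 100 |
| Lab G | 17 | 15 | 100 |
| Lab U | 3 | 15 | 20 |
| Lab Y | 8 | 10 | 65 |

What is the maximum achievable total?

Meeting every minimum uses 15+10+15+15+15+10 = 80 k$, leaving 80.
Order the labs by papers per k$: Lab W 22 > Lab G 17 > Lab B 10 > Lab A 9 > Lab Y 8 > Lab U 3.
Lab W: +15 to 30 (cap) — 65 left.
Only 65 left; Lab G takes them to reach 80.
Total = 22×30 + 9×10 + 10×15 + 17×80 + 3×15 + 8×10 = 2385.

2385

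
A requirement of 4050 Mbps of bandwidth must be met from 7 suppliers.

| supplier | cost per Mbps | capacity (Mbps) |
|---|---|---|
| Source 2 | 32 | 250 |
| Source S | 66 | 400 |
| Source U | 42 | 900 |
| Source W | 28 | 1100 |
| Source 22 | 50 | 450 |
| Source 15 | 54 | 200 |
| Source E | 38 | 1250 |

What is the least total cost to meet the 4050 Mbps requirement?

Cheapest first:
Source W (28): use full 1100 — 2950 Mbps to go.
Source 2 (32): use full 250 — 2700 Mbps to go.
Source E (38): use full 1250 — 1450 Mbps to go.
Source U at 42: take all 900 Mbps — 550 still needed.
Source 22 (50): use full 450 — 100 Mbps to go.
Source 15 at 54: take 100 of its 200 — requirement met.
Source S: unused.
Cost = 1100×28 + 250×32 + 1250×38 + 900×42 + 450×50 + 100×54 = 152000.

152000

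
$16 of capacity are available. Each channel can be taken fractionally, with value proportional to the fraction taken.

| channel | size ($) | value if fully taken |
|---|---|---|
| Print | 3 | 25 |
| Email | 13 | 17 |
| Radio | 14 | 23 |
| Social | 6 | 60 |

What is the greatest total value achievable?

Best value per unit of size first: Social 60/6≈10, Print 25/3≈8.33, Radio 23/14≈1.64, Email 17/13≈1.31.
All 6 $ of Social fit (value 60) → 10 remain.
All 3 $ of Print fit (value 25) → 7 remain.
7 $ left: a 7/14 share of Radio gives 23×7/14 = 11.5.
Total value = 96.5.

96.5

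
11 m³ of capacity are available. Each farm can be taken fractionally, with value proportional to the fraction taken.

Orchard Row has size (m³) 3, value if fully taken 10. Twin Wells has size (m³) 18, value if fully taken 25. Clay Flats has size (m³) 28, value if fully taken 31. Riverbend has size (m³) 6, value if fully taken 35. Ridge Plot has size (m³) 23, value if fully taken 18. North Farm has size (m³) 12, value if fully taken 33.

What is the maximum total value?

50.5

Sort by value density: Riverbend 35/6≈5.83, Orchard Row 10/3≈3.33, North Farm 33/12≈2.75, Twin Wells 25/18≈1.39, Clay Flats 31/28≈1.11, Ridge Plot 18/23≈0.783.
All 6 m³ of Riverbend fit (value 35) — 5 remain.
Orchard Row: take in full, 3 m³ for value 10 — 2 left.
Fill the last 2 m³ with part of North Farm: 2/12 of it earns 5.5.
Total value = 50.5.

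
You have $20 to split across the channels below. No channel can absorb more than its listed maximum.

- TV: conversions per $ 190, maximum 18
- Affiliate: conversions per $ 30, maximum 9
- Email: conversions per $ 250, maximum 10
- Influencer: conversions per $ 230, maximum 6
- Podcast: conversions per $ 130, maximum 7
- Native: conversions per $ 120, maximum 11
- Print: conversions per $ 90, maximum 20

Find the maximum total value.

4640

Highest conversions per $ first: Email 250 > Influencer 230 > TV 190 > Podcast 130 > Native 120 > Print 90 > Affiliate 30.
Email takes 10 to reach its cap of 10 ; 10 left.
Give Influencer 6 to hit its cap of 6 ; 4 left.
Only 4 left; TV takes them to reach 4.
Total = 190×4 + 250×10 + 230×6 = 4640.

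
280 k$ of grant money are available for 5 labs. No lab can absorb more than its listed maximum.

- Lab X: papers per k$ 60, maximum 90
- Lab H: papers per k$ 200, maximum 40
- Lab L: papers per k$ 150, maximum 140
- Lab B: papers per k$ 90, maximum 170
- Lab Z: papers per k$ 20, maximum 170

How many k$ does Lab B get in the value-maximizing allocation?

Order the labs by papers per k$: Lab H 200 > Lab L 150 > Lab B 90 > Lab X 60 > Lab Z 20.
Lab H: +40 to 40 (cap) — 240 left.
Lab L takes 140 to reach its cap of 140 — 100 left.
Lab B: +100 (room for 170) → 100. Pool exhausted.

100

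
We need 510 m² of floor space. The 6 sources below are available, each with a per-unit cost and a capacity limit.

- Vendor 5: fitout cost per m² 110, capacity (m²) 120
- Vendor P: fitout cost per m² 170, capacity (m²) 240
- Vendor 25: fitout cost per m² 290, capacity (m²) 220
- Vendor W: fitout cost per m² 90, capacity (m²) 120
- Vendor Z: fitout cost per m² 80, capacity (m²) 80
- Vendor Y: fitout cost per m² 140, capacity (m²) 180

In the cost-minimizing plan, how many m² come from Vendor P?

10

Cheapest first:
Vendor Z (80): use full 80 ; 430 m² to go.
Vendor W (90): use full 120 ; 310 m² to go.
Vendor 5 (110): use full 120 ; 190 m² to go.
Vendor Y at 140: take all 180 m² ; 10 still needed.
Take 10 from Vendor P at 170 to finish.
Vendor 25: unused.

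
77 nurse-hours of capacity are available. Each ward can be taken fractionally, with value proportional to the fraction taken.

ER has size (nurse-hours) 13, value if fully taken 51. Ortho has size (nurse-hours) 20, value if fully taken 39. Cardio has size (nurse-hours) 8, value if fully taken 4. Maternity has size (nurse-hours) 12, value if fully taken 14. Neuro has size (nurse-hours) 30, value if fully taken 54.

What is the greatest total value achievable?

159

Sort by value density: ER 51/13≈3.92, Ortho 39/20≈1.95, Neuro 54/30≈1.8, Maternity 14/12≈1.17, Cardio 4/8≈0.5.
ER: take in full, 13 nurse-hours for value 51 → 64 left.
All 20 nurse-hours of Ortho fit (value 39) → 44 remain.
Take all of Neuro (30 nurse-hours, value 54) → 14 nurse-hours left.
Take all of Maternity (12 nurse-hours, value 14) → 2 nurse-hours left.
Fill the last 2 nurse-hours with part of Cardio: 2/8 of it earns 1.
Total value = 159.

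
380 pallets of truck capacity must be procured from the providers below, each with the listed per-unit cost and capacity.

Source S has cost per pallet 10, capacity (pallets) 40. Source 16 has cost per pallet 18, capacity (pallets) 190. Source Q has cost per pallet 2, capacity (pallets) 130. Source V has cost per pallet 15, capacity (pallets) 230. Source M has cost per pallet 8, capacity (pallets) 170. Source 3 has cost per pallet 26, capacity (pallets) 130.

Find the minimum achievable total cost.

Use providers in increasing cost order.
Source Q (2): use full 130 → 250 pallets to go.
Source M at 8: take all 170 pallets → 80 still needed.
Take 40 from Source S at 10 → need 40 more.
Take 40 from Source V at 15 to finish.
Source 16, Source 3: unused.
Cost = 130×2 + 170×8 + 40×10 + 40×15 = 2620.

2620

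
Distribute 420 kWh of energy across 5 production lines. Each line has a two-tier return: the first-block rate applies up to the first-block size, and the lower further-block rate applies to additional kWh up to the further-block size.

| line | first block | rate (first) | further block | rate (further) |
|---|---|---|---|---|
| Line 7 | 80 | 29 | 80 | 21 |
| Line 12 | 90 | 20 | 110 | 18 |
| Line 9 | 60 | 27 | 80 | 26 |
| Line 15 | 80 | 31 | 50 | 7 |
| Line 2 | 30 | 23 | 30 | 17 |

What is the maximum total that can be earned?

11070

Treat each block as its own option and order by rate: Line 15/first 31 > Line 7/first 29 > Line 9/first 27 > Line 9/second 26 > Line 2/first 23 > Line 7/second 21 > Line 12/first 20 > Line 12/second 18 > Line 2/second 17 > Line 15/second 7.
Line 15/first (31): +80 → 340 left.
Line 7 first at 29: fill all 80 → 260 left.
Fill Line 9 first block (60 at 27) → 200 left.
Fill Line 9 second block (80 at 26) → 120 left.
Fill Line 2 first block (30 at 23) → 90 left.
Line 7/second (21): +80 → 10 left.
Line 12 first at 20: only 10 left, fill 10.
Total = 31×80 + 29×80 + 27×60 + 26×80 + 23×30 + 21×80 + 20×10 = 11070.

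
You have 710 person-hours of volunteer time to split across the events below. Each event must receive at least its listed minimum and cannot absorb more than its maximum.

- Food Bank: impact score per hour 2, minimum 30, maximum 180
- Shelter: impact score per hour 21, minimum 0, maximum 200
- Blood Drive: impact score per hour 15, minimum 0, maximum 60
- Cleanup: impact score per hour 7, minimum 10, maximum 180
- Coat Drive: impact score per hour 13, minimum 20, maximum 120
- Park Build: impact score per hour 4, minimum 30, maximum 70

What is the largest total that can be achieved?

Meeting every minimum uses 30+0+0+10+20+30 = 90 person-hours, leaving 620.
Rank by impact score per hour: Shelter 21 > Blood Drive 15 > Coat Drive 13 > Cleanup 7 > Park Build 4 > Food Bank 2.
Give Shelter 200 more to hit its cap of 200 — 420 left.
Blood Drive takes 60 more to reach its cap of 60 — 360 left.
Coat Drive takes 100 more to reach its cap of 120 — 260 left.
Cleanup: +170 to 180 (cap) — 90 left.
Park Build: +40 to 70 (cap) — 50 left.
Food Bank: +50 (room for 150) → 80. Pool exhausted.
Total = 2×80 + 21×200 + 15×60 + 7×180 + 13×120 + 4×70 = 8360.

8360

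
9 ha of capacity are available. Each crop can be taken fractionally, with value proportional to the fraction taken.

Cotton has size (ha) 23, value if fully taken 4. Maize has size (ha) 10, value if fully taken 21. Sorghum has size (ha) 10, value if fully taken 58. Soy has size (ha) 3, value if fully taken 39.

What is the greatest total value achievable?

73.8

Best value per unit of size first: Soy 39/3≈13, Sorghum 58/10≈5.8, Maize 21/10≈2.1, Cotton 4/23≈0.174.
All 3 ha of Soy fit (value 39) → 6 remain.
Only 6 ha remain; take 6/10 of Sorghum for value 58×6/10 = 34.8.
Total value = 73.8.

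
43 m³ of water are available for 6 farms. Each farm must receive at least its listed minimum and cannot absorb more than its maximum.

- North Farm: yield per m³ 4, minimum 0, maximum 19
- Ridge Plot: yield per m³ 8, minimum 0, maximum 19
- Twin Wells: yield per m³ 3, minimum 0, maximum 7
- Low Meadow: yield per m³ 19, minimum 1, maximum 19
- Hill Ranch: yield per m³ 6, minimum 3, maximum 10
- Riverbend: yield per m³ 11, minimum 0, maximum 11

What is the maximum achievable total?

Meeting every minimum uses 0+0+0+1+3+0 = 4 m³, leaving 39.
Highest yield per m³ first: Low Meadow 19 > Riverbend 11 > Ridge Plot 8 > Hill Ranch 6 > North Farm 4 > Twin Wells 3.
Give Low Meadow 18 more to hit its cap of 19 → 21 left.
Give Riverbend 11 more to hit its cap of 11 → 10 left.
Only 10 left; Ridge Plot takes them to reach 10.
Total = 8×10 + 19×19 + 6×3 + 11×11 = 580.

580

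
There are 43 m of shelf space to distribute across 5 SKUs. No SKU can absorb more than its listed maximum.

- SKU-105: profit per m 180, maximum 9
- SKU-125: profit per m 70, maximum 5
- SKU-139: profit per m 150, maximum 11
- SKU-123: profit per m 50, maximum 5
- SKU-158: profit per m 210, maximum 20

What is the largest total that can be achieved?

Highest profit per m first: SKU-158 210 > SKU-105 180 > SKU-139 150 > SKU-125 70 > SKU-123 50.
SKU-158: +20 to 20 (cap) → 23 left.
Give SKU-105 9 to hit its cap of 9 → 14 left.
SKU-139: +11 to 11 (cap) → 3 left.
SKU-125: +3 (room for 5) → 3. Pool exhausted.
Total = 180×9 + 70×3 + 150×11 + 210×20 = 7680.

7680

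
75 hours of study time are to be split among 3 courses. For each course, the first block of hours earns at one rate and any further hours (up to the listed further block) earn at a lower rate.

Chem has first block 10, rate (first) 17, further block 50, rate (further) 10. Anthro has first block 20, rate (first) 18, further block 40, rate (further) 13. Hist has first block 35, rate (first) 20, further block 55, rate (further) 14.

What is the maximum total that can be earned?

1370

Order all 6 blocks by rate: Hist/T1 20 > Anthro/T1 18 > Chem/T1 17 > Hist/T2 14 > Anthro/T2 13 > Chem/T2 10.
Fill Hist T1 block (35 at 20) → 40 left.
Anthro/T1 (18): +20 → 20 left.
Chem/T1 (17): +10 → 10 left.
10 remain; put them into Hist T2 at 14.
Total = 20×35 + 18×20 + 17×10 + 14×10 = 1370.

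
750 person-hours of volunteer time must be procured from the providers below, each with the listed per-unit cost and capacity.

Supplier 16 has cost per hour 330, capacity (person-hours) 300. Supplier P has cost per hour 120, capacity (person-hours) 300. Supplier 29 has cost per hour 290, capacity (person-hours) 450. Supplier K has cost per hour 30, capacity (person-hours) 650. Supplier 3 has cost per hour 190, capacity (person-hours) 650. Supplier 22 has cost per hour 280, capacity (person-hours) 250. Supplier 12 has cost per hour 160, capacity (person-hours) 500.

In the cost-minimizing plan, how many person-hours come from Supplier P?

100

Cheapest first:
Supplier K (30): use full 650 ; 100 person-hours to go.
Supplier P (120): take the remaining 100 ; done.
Supplier 12, Supplier 3, Supplier 22, Supplier 29, Supplier 16: unused.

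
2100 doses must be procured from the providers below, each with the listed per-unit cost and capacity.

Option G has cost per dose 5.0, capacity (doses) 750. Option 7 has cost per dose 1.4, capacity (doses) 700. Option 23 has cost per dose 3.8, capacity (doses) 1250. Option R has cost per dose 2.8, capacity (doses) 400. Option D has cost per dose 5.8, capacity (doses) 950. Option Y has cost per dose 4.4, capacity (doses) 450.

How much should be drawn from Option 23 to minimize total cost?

1000

Cheapest first:
Option 7 (1.4): use full 700 ; 1400 doses to go.
Option R (2.8): use full 400 ; 1000 doses to go.
Option 23 (3.8): take the remaining 1000 ; done.
Option Y, Option G, Option D: unused.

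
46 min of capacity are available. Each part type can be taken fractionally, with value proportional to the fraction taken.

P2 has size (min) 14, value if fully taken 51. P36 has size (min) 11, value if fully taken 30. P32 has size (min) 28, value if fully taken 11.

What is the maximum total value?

Sort by value density: P2 51/14≈3.64, P36 30/11≈2.73, P32 11/28≈0.393.
All 14 min of P2 fit (value 51) ; 32 remain.
P36: take in full, 11 min for value 30 ; 21 left.
Only 21 min remain; take 21/28 of P32 for value 11×21/28 = 8.25.
Total value = 89.25.

89.25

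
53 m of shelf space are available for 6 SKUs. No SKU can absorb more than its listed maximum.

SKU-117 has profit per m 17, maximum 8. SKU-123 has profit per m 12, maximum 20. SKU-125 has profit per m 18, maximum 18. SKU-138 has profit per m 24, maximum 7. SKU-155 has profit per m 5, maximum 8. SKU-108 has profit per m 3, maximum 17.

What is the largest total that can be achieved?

Order the SKUs by profit per m: SKU-138 24 > SKU-125 18 > SKU-117 17 > SKU-123 12 > SKU-155 5 > SKU-108 3.
Give SKU-138 7 to hit its cap of 7 → 46 left.
SKU-125 takes 18 to reach its cap of 18 → 28 left.
SKU-117: +8 to 8 (cap) → 20 left.
Give SKU-123 20 to hit its cap of 20 → 0 left.
Total = 17×8 + 12×20 + 18×18 + 24×7 = 868.

868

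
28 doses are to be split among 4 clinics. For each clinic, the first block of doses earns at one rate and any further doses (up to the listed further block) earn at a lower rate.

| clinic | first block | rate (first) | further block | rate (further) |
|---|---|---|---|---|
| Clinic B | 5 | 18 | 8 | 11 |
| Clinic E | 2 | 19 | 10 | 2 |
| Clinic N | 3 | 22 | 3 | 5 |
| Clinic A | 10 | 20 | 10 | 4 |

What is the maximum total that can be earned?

Rank every tier by rate: Clinic N/tier1 22 > Clinic A/tier1 20 > Clinic E/tier1 19 > Clinic B/tier1 18 > Clinic B/tier2 11 > Clinic N/tier2 5 > Clinic A/tier2 4 > Clinic E/tier2 2.
Fill Clinic N tier1 block (3 at 22) → 25 left.
Clinic A/tier1 (20): +10 → 15 left.
Fill Clinic E tier1 block (2 at 19) → 13 left.
Clinic B tier1 at 18: fill all 5 → 8 left.
Clinic B tier2 at 11: fill all 8 → 0 left.
Total = 22×3 + 20×10 + 19×2 + 18×5 + 11×8 = 482.

482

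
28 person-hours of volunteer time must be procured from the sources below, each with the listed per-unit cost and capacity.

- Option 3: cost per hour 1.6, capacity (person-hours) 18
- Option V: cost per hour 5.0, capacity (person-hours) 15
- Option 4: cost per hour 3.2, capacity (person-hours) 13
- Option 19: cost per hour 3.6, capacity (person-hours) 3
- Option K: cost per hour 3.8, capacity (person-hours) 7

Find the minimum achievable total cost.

60.8

Fill from the cheapest source first.
Take 18 from Option 3 at 1.6 — need 10 more.
Option 4 (3.2): take the remaining 10 — done.
Option 19, Option K, Option V: unused.
Cost = 18×1.6 + 10×3.2 = 60.8.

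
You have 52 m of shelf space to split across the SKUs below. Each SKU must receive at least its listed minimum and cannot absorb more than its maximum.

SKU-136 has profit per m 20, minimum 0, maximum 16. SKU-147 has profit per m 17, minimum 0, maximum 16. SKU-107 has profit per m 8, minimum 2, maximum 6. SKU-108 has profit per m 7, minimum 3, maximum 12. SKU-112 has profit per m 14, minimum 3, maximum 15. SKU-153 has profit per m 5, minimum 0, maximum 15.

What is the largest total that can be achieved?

839

Meeting every minimum uses 0+0+2+3+3+0 = 8 m, leaving 44.
Rank by profit per m: SKU-136 20 > SKU-147 17 > SKU-112 14 > SKU-107 8 > SKU-108 7 > SKU-153 5.
SKU-136: +16 to 16 (cap) → 28 left.
SKU-147: +16 to 16 (cap) → 12 left.
Give SKU-112 12 more to hit its cap of 15 → 0 left.
Total = 20×16 + 17×16 + 8×2 + 7×3 + 14×15 = 839.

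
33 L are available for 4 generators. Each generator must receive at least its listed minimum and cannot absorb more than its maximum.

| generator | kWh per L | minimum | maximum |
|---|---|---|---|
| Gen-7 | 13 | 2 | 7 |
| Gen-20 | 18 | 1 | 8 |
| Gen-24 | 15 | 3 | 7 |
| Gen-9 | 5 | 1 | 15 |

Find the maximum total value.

395

Meeting every minimum uses 2+1+3+1 = 7 L, leaving 26.
Order the generators by kWh per L: Gen-20 18 > Gen-24 15 > Gen-7 13 > Gen-9 5.
Give Gen-20 7 more to hit its cap of 8 ; 19 left.
Give Gen-24 4 more to hit its cap of 7 ; 15 left.
Gen-7 takes 5 more to reach its cap of 7 ; 10 left.
Gen-9 has room for 14 more but only 10 remain, so it gets 11.
Total = 13×7 + 18×8 + 15×7 + 5×11 = 395.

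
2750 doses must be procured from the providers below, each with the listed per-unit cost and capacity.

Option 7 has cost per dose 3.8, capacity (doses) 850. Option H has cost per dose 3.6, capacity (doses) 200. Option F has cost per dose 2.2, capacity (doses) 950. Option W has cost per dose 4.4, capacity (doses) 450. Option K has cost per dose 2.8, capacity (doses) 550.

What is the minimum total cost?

Cheapest first:
Option F (2.2): use full 950 ; 1800 doses to go.
Option K at 2.8: take all 550 doses ; 1250 still needed.
Option H (3.6): use full 200 ; 1050 doses to go.
Take 850 from Option 7 at 3.8 ; need 200 more.
Option W at 4.4: take 200 of its 450 ; requirement met.
Cost = 950×2.2 + 550×2.8 + 200×3.6 + 850×3.8 + 200×4.4 = 8460.

8460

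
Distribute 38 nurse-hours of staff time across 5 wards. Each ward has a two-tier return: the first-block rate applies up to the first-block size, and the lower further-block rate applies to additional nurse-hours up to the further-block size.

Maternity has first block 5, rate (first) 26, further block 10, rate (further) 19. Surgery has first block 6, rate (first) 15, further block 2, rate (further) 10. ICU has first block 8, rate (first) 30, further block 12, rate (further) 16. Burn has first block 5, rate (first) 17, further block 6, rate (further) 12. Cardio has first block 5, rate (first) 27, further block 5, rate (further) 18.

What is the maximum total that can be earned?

870

Treat each block as its own option and order by rate: ICU/T1 30 > Cardio/T1 27 > Maternity/T1 26 > Maternity/T2 19 > Cardio/T2 18 > Burn/T1 17 > ICU/T2 16 > Surgery/T1 15 > Burn/T2 12 > Surgery/T2 10.
ICU T1 at 30: fill all 8 ; 30 left.
Fill Cardio T1 block (5 at 27) ; 25 left.
Maternity T1 at 26: fill all 5 ; 20 left.
Maternity/T2 (19): +10 ; 10 left.
Cardio T2 at 18: fill all 5 ; 5 left.
Burn/T1 (17): +5 ; 0 left.
Total = 30×8 + 27×5 + 26×5 + 19×10 + 18×5 + 17×5 = 870.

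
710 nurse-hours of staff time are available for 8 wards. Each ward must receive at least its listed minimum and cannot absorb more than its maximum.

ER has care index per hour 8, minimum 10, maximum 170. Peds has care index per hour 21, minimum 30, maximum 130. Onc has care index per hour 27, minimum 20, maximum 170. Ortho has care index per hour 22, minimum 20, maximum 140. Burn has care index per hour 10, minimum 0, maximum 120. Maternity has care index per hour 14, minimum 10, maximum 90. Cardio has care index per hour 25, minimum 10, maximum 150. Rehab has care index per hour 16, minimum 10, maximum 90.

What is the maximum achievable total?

Meeting every minimum uses 10+30+20+20+0+10+10+10 = 110 nurse-hours, leaving 600.
Highest care index per hour first: Onc 27 > Cardio 25 > Ortho 22 > Peds 21 > Rehab 16 > Maternity 14 > Burn 10 > ER 8.
Give Onc 150 more to hit its cap of 170 — 450 left.
Cardio takes 140 more to reach its cap of 150 — 310 left.
Ortho takes 120 more to reach its cap of 140 — 190 left.
Give Peds 100 more to hit its cap of 130 — 90 left.
Rehab takes 80 more to reach its cap of 90 — 10 left.
Maternity: +10 (room for 80) → 20. Pool exhausted.
Total = 8×10 + 21×130 + 27×170 + 22×140 + 14×20 + 25×150 + 16×90 = 15950.

15950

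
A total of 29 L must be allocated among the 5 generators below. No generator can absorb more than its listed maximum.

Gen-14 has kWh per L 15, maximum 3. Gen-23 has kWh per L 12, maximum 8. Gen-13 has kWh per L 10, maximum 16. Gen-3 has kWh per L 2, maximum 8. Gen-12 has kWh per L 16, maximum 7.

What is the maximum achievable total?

Highest kWh per L first: Gen-12 16 > Gen-14 15 > Gen-23 12 > Gen-13 10 > Gen-3 2.
Gen-12 takes 7 to reach its cap of 7 ; 22 left.
Gen-14: +3 to 3 (cap) ; 19 left.
Gen-23: +8 to 8 (cap) ; 11 left.
Gen-13: +11 (room for 16) → 11. Pool exhausted.
Total = 15×3 + 12×8 + 10×11 + 16×7 = 363.

363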